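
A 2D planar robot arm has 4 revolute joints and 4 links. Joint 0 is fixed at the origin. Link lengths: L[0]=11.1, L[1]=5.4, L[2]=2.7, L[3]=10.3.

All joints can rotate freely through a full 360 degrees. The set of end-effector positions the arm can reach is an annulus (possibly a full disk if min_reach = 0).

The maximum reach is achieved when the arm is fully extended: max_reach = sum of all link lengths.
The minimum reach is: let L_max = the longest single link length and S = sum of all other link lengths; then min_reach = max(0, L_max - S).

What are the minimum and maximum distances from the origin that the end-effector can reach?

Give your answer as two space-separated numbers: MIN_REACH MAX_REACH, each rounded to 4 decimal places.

Answer: 0.0000 29.5000

Derivation:
Link lengths: [11.1, 5.4, 2.7, 10.3]
max_reach = 11.1 + 5.4 + 2.7 + 10.3 = 29.5
L_max = max([11.1, 5.4, 2.7, 10.3]) = 11.1
S (sum of others) = 29.5 - 11.1 = 18.4
min_reach = max(0, 11.1 - 18.4) = max(0, -7.3) = 0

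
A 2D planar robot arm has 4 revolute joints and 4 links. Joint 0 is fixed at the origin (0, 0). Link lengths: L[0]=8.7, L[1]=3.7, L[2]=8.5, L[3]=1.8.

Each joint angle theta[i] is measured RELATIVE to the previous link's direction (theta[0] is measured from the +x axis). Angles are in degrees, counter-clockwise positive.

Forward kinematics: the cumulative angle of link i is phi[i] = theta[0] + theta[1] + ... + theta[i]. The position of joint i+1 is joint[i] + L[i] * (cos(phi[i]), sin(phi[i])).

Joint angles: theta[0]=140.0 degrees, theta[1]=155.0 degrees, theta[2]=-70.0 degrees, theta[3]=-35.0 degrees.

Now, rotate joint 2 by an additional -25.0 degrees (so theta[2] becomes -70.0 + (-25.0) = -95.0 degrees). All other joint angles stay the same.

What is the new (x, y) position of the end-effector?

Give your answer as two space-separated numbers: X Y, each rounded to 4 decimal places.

joint[0] = (0.0000, 0.0000)  (base)
link 0: phi[0] = 140 = 140 deg
  cos(140 deg) = -0.7660, sin(140 deg) = 0.6428
  joint[1] = (0.0000, 0.0000) + 8.7 * (-0.7660, 0.6428) = (0.0000 + -6.6646, 0.0000 + 5.5923) = (-6.6646, 5.5923)
link 1: phi[1] = 140 + 155 = 295 deg
  cos(295 deg) = 0.4226, sin(295 deg) = -0.9063
  joint[2] = (-6.6646, 5.5923) + 3.7 * (0.4226, -0.9063) = (-6.6646 + 1.5637, 5.5923 + -3.3533) = (-5.1009, 2.2389)
link 2: phi[2] = 140 + 155 + -95 = 200 deg
  cos(200 deg) = -0.9397, sin(200 deg) = -0.3420
  joint[3] = (-5.1009, 2.2389) + 8.5 * (-0.9397, -0.3420) = (-5.1009 + -7.9874, 2.2389 + -2.9072) = (-13.0883, -0.6683)
link 3: phi[3] = 140 + 155 + -95 + -35 = 165 deg
  cos(165 deg) = -0.9659, sin(165 deg) = 0.2588
  joint[4] = (-13.0883, -0.6683) + 1.8 * (-0.9659, 0.2588) = (-13.0883 + -1.7387, -0.6683 + 0.4659) = (-14.8270, -0.2024)
End effector: (-14.8270, -0.2024)

Answer: -14.8270 -0.2024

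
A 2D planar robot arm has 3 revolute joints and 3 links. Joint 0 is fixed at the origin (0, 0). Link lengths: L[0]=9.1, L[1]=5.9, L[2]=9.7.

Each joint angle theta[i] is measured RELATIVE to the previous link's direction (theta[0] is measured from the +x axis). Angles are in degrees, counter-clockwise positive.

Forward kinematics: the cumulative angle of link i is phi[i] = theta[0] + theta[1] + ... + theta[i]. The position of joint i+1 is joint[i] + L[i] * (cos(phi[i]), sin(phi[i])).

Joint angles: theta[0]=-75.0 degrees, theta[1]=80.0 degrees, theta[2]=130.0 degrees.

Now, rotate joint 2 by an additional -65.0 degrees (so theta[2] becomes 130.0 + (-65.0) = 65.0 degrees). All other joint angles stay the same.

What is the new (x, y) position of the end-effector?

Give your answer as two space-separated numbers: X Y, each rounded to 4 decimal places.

Answer: 11.5504 0.8393

Derivation:
joint[0] = (0.0000, 0.0000)  (base)
link 0: phi[0] = -75 = -75 deg
  cos(-75 deg) = 0.2588, sin(-75 deg) = -0.9659
  joint[1] = (0.0000, 0.0000) + 9.1 * (0.2588, -0.9659) = (0.0000 + 2.3553, 0.0000 + -8.7899) = (2.3553, -8.7899)
link 1: phi[1] = -75 + 80 = 5 deg
  cos(5 deg) = 0.9962, sin(5 deg) = 0.0872
  joint[2] = (2.3553, -8.7899) + 5.9 * (0.9962, 0.0872) = (2.3553 + 5.8775, -8.7899 + 0.5142) = (8.2328, -8.2757)
link 2: phi[2] = -75 + 80 + 65 = 70 deg
  cos(70 deg) = 0.3420, sin(70 deg) = 0.9397
  joint[3] = (8.2328, -8.2757) + 9.7 * (0.3420, 0.9397) = (8.2328 + 3.3176, -8.2757 + 9.1150) = (11.5504, 0.8393)
End effector: (11.5504, 0.8393)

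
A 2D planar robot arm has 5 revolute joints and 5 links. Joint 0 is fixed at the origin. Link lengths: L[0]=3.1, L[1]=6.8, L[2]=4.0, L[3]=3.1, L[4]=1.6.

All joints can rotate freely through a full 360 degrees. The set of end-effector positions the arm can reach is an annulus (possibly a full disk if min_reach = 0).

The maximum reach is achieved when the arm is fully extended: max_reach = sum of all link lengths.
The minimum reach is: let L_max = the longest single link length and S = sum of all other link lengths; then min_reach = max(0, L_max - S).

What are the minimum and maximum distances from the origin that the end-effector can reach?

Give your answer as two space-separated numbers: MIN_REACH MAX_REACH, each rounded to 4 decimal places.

Answer: 0.0000 18.6000

Derivation:
Link lengths: [3.1, 6.8, 4.0, 3.1, 1.6]
max_reach = 3.1 + 6.8 + 4 + 3.1 + 1.6 = 18.6
L_max = max([3.1, 6.8, 4.0, 3.1, 1.6]) = 6.8
S (sum of others) = 18.6 - 6.8 = 11.8
min_reach = max(0, 6.8 - 11.8) = max(0, -5) = 0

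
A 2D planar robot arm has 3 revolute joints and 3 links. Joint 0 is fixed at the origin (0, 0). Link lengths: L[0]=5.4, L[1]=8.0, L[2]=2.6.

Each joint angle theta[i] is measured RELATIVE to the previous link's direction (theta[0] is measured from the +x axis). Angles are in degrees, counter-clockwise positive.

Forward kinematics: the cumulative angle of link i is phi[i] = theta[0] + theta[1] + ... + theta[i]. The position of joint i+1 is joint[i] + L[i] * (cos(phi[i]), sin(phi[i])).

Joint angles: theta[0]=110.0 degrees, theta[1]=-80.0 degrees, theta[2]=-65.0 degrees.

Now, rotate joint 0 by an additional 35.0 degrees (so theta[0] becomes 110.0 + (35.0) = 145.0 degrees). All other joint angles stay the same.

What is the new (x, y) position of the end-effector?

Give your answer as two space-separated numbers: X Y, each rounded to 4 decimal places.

Answer: 1.5575 10.3478

Derivation:
joint[0] = (0.0000, 0.0000)  (base)
link 0: phi[0] = 145 = 145 deg
  cos(145 deg) = -0.8192, sin(145 deg) = 0.5736
  joint[1] = (0.0000, 0.0000) + 5.4 * (-0.8192, 0.5736) = (0.0000 + -4.4234, 0.0000 + 3.0973) = (-4.4234, 3.0973)
link 1: phi[1] = 145 + -80 = 65 deg
  cos(65 deg) = 0.4226, sin(65 deg) = 0.9063
  joint[2] = (-4.4234, 3.0973) + 8 * (0.4226, 0.9063) = (-4.4234 + 3.3809, 3.0973 + 7.2505) = (-1.0425, 10.3478)
link 2: phi[2] = 145 + -80 + -65 = 0 deg
  cos(0 deg) = 1.0000, sin(0 deg) = 0.0000
  joint[3] = (-1.0425, 10.3478) + 2.6 * (1.0000, 0.0000) = (-1.0425 + 2.6000, 10.3478 + 0.0000) = (1.5575, 10.3478)
End effector: (1.5575, 10.3478)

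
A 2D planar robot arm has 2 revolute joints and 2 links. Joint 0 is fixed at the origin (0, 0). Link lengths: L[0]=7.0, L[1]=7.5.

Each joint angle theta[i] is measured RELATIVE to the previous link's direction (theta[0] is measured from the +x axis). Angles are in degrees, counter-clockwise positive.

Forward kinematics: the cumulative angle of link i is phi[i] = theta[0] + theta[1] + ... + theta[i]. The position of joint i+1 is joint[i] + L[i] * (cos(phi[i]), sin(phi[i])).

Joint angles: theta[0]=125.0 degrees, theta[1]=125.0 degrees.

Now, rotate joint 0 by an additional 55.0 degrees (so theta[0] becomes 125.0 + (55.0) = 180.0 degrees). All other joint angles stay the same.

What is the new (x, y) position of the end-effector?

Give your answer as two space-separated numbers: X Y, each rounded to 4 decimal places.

joint[0] = (0.0000, 0.0000)  (base)
link 0: phi[0] = 180 = 180 deg
  cos(180 deg) = -1.0000, sin(180 deg) = 0.0000
  joint[1] = (0.0000, 0.0000) + 7 * (-1.0000, 0.0000) = (0.0000 + -7.0000, 0.0000 + 0.0000) = (-7.0000, 0.0000)
link 1: phi[1] = 180 + 125 = 305 deg
  cos(305 deg) = 0.5736, sin(305 deg) = -0.8192
  joint[2] = (-7.0000, 0.0000) + 7.5 * (0.5736, -0.8192) = (-7.0000 + 4.3018, 0.0000 + -6.1436) = (-2.6982, -6.1436)
End effector: (-2.6982, -6.1436)

Answer: -2.6982 -6.1436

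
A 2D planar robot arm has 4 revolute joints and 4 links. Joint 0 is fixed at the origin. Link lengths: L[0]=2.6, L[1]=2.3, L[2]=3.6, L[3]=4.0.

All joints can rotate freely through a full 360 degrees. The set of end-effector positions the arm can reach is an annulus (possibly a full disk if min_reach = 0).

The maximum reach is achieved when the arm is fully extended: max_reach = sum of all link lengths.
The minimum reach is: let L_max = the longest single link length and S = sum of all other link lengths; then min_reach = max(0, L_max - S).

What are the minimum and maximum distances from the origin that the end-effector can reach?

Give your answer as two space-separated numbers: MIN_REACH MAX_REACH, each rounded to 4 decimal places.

Answer: 0.0000 12.5000

Derivation:
Link lengths: [2.6, 2.3, 3.6, 4.0]
max_reach = 2.6 + 2.3 + 3.6 + 4 = 12.5
L_max = max([2.6, 2.3, 3.6, 4.0]) = 4
S (sum of others) = 12.5 - 4 = 8.5
min_reach = max(0, 4 - 8.5) = max(0, -4.5) = 0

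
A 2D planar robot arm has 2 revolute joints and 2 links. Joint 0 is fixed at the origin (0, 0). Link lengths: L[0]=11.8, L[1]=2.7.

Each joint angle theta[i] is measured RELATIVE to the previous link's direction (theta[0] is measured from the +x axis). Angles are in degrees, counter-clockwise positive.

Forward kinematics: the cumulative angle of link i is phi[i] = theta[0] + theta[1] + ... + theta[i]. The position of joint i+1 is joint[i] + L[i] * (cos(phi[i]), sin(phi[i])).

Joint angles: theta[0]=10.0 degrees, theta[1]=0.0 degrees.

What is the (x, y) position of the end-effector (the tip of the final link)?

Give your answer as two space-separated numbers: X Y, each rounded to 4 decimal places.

Answer: 14.2797 2.5179

Derivation:
joint[0] = (0.0000, 0.0000)  (base)
link 0: phi[0] = 10 = 10 deg
  cos(10 deg) = 0.9848, sin(10 deg) = 0.1736
  joint[1] = (0.0000, 0.0000) + 11.8 * (0.9848, 0.1736) = (0.0000 + 11.6207, 0.0000 + 2.0490) = (11.6207, 2.0490)
link 1: phi[1] = 10 + 0 = 10 deg
  cos(10 deg) = 0.9848, sin(10 deg) = 0.1736
  joint[2] = (11.6207, 2.0490) + 2.7 * (0.9848, 0.1736) = (11.6207 + 2.6590, 2.0490 + 0.4689) = (14.2797, 2.5179)
End effector: (14.2797, 2.5179)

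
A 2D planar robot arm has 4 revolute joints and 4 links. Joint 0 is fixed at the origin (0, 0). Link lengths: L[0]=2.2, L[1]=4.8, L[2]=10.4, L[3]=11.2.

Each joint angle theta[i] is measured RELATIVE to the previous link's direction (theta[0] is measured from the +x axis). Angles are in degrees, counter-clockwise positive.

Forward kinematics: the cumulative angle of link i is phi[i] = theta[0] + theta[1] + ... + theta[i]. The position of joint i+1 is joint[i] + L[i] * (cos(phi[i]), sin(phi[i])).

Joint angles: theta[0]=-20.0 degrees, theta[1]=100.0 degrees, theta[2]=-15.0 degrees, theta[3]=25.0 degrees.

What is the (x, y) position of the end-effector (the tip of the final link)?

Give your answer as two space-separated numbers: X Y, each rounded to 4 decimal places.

joint[0] = (0.0000, 0.0000)  (base)
link 0: phi[0] = -20 = -20 deg
  cos(-20 deg) = 0.9397, sin(-20 deg) = -0.3420
  joint[1] = (0.0000, 0.0000) + 2.2 * (0.9397, -0.3420) = (0.0000 + 2.0673, 0.0000 + -0.7524) = (2.0673, -0.7524)
link 1: phi[1] = -20 + 100 = 80 deg
  cos(80 deg) = 0.1736, sin(80 deg) = 0.9848
  joint[2] = (2.0673, -0.7524) + 4.8 * (0.1736, 0.9848) = (2.0673 + 0.8335, -0.7524 + 4.7271) = (2.9008, 3.9746)
link 2: phi[2] = -20 + 100 + -15 = 65 deg
  cos(65 deg) = 0.4226, sin(65 deg) = 0.9063
  joint[3] = (2.9008, 3.9746) + 10.4 * (0.4226, 0.9063) = (2.9008 + 4.3952, 3.9746 + 9.4256) = (7.2961, 13.4002)
link 3: phi[3] = -20 + 100 + -15 + 25 = 90 deg
  cos(90 deg) = 0.0000, sin(90 deg) = 1.0000
  joint[4] = (7.2961, 13.4002) + 11.2 * (0.0000, 1.0000) = (7.2961 + 0.0000, 13.4002 + 11.2000) = (7.2961, 24.6002)
End effector: (7.2961, 24.6002)

Answer: 7.2961 24.6002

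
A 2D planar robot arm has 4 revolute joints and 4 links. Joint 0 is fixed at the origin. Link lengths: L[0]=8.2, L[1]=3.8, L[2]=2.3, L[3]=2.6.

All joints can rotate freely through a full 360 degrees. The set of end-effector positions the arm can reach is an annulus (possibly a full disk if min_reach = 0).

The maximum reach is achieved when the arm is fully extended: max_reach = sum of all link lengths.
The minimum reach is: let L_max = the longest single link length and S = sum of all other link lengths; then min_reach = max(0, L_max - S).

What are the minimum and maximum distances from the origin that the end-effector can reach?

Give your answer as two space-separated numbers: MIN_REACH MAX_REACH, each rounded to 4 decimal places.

Answer: 0.0000 16.9000

Derivation:
Link lengths: [8.2, 3.8, 2.3, 2.6]
max_reach = 8.2 + 3.8 + 2.3 + 2.6 = 16.9
L_max = max([8.2, 3.8, 2.3, 2.6]) = 8.2
S (sum of others) = 16.9 - 8.2 = 8.7
min_reach = max(0, 8.2 - 8.7) = max(0, -0.5) = 0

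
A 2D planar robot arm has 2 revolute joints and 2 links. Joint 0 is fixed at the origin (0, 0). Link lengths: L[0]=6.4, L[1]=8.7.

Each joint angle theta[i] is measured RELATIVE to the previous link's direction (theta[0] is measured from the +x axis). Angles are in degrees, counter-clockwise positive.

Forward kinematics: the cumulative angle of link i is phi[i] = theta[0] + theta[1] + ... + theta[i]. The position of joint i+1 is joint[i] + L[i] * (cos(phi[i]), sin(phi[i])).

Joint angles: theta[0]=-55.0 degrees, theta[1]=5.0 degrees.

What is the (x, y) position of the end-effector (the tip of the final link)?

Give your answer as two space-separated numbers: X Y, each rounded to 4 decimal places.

joint[0] = (0.0000, 0.0000)  (base)
link 0: phi[0] = -55 = -55 deg
  cos(-55 deg) = 0.5736, sin(-55 deg) = -0.8192
  joint[1] = (0.0000, 0.0000) + 6.4 * (0.5736, -0.8192) = (0.0000 + 3.6709, 0.0000 + -5.2426) = (3.6709, -5.2426)
link 1: phi[1] = -55 + 5 = -50 deg
  cos(-50 deg) = 0.6428, sin(-50 deg) = -0.7660
  joint[2] = (3.6709, -5.2426) + 8.7 * (0.6428, -0.7660) = (3.6709 + 5.5923, -5.2426 + -6.6646) = (9.2631, -11.9072)
End effector: (9.2631, -11.9072)

Answer: 9.2631 -11.9072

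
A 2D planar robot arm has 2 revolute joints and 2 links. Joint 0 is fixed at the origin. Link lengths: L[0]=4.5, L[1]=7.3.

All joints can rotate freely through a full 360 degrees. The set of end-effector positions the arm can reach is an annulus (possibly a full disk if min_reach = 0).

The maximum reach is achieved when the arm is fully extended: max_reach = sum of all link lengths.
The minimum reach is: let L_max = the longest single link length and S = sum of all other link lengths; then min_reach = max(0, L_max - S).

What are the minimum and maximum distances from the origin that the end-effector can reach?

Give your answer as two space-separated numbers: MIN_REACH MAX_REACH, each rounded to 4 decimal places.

Link lengths: [4.5, 7.3]
max_reach = 4.5 + 7.3 = 11.8
L_max = max([4.5, 7.3]) = 7.3
S (sum of others) = 11.8 - 7.3 = 4.5
min_reach = max(0, 7.3 - 4.5) = max(0, 2.8) = 2.8

Answer: 2.8000 11.8000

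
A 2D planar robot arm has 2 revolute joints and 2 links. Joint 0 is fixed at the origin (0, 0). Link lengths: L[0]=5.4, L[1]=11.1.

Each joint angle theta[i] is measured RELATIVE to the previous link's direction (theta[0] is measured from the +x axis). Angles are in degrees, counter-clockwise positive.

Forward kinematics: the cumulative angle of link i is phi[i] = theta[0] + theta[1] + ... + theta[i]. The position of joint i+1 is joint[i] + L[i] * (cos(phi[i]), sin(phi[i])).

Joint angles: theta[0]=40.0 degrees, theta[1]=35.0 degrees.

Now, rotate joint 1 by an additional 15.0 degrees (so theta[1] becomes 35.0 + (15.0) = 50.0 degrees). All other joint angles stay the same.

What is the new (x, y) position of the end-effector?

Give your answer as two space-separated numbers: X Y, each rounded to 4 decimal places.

Answer: 4.1366 14.5711

Derivation:
joint[0] = (0.0000, 0.0000)  (base)
link 0: phi[0] = 40 = 40 deg
  cos(40 deg) = 0.7660, sin(40 deg) = 0.6428
  joint[1] = (0.0000, 0.0000) + 5.4 * (0.7660, 0.6428) = (0.0000 + 4.1366, 0.0000 + 3.4711) = (4.1366, 3.4711)
link 1: phi[1] = 40 + 50 = 90 deg
  cos(90 deg) = 0.0000, sin(90 deg) = 1.0000
  joint[2] = (4.1366, 3.4711) + 11.1 * (0.0000, 1.0000) = (4.1366 + 0.0000, 3.4711 + 11.1000) = (4.1366, 14.5711)
End effector: (4.1366, 14.5711)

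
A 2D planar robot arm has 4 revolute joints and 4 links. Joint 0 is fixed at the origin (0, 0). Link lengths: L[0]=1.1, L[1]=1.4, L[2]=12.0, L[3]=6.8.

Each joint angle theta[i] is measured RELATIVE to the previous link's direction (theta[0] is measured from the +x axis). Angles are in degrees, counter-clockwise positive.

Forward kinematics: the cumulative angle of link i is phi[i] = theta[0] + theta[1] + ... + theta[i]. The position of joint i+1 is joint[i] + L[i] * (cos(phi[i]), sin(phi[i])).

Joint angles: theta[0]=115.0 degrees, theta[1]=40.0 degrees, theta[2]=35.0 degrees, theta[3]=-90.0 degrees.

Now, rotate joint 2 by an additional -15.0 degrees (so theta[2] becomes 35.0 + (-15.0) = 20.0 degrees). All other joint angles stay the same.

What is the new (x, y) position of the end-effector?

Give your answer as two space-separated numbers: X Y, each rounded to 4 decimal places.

Answer: -13.0954 9.4086

Derivation:
joint[0] = (0.0000, 0.0000)  (base)
link 0: phi[0] = 115 = 115 deg
  cos(115 deg) = -0.4226, sin(115 deg) = 0.9063
  joint[1] = (0.0000, 0.0000) + 1.1 * (-0.4226, 0.9063) = (0.0000 + -0.4649, 0.0000 + 0.9969) = (-0.4649, 0.9969)
link 1: phi[1] = 115 + 40 = 155 deg
  cos(155 deg) = -0.9063, sin(155 deg) = 0.4226
  joint[2] = (-0.4649, 0.9969) + 1.4 * (-0.9063, 0.4226) = (-0.4649 + -1.2688, 0.9969 + 0.5917) = (-1.7337, 1.5886)
link 2: phi[2] = 115 + 40 + 20 = 175 deg
  cos(175 deg) = -0.9962, sin(175 deg) = 0.0872
  joint[3] = (-1.7337, 1.5886) + 12 * (-0.9962, 0.0872) = (-1.7337 + -11.9543, 1.5886 + 1.0459) = (-13.6880, 2.6345)
link 3: phi[3] = 115 + 40 + 20 + -90 = 85 deg
  cos(85 deg) = 0.0872, sin(85 deg) = 0.9962
  joint[4] = (-13.6880, 2.6345) + 6.8 * (0.0872, 0.9962) = (-13.6880 + 0.5927, 2.6345 + 6.7741) = (-13.0954, 9.4086)
End effector: (-13.0954, 9.4086)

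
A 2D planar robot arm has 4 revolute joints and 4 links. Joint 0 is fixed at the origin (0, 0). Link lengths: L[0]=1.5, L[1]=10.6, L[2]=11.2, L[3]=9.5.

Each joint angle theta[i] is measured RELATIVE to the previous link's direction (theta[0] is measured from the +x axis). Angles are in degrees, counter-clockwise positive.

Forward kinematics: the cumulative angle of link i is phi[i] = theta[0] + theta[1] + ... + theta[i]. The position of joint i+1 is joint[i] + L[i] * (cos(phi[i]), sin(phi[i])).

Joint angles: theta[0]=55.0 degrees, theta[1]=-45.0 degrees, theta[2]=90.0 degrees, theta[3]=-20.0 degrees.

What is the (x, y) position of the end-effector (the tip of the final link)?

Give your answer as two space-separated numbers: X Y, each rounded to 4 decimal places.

joint[0] = (0.0000, 0.0000)  (base)
link 0: phi[0] = 55 = 55 deg
  cos(55 deg) = 0.5736, sin(55 deg) = 0.8192
  joint[1] = (0.0000, 0.0000) + 1.5 * (0.5736, 0.8192) = (0.0000 + 0.8604, 0.0000 + 1.2287) = (0.8604, 1.2287)
link 1: phi[1] = 55 + -45 = 10 deg
  cos(10 deg) = 0.9848, sin(10 deg) = 0.1736
  joint[2] = (0.8604, 1.2287) + 10.6 * (0.9848, 0.1736) = (0.8604 + 10.4390, 1.2287 + 1.8407) = (11.2993, 3.0694)
link 2: phi[2] = 55 + -45 + 90 = 100 deg
  cos(100 deg) = -0.1736, sin(100 deg) = 0.9848
  joint[3] = (11.2993, 3.0694) + 11.2 * (-0.1736, 0.9848) = (11.2993 + -1.9449, 3.0694 + 11.0298) = (9.3545, 14.0992)
link 3: phi[3] = 55 + -45 + 90 + -20 = 80 deg
  cos(80 deg) = 0.1736, sin(80 deg) = 0.9848
  joint[4] = (9.3545, 14.0992) + 9.5 * (0.1736, 0.9848) = (9.3545 + 1.6497, 14.0992 + 9.3557) = (11.0041, 23.4549)
End effector: (11.0041, 23.4549)

Answer: 11.0041 23.4549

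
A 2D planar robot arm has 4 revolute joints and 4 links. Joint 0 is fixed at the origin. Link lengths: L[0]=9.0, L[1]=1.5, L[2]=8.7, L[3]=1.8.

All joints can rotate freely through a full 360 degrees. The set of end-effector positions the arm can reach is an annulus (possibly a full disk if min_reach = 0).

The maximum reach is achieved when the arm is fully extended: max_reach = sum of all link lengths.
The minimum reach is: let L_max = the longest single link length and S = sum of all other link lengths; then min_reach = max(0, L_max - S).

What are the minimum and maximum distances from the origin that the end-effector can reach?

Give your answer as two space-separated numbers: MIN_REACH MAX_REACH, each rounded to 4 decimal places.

Link lengths: [9.0, 1.5, 8.7, 1.8]
max_reach = 9 + 1.5 + 8.7 + 1.8 = 21
L_max = max([9.0, 1.5, 8.7, 1.8]) = 9
S (sum of others) = 21 - 9 = 12
min_reach = max(0, 9 - 12) = max(0, -3) = 0

Answer: 0.0000 21.0000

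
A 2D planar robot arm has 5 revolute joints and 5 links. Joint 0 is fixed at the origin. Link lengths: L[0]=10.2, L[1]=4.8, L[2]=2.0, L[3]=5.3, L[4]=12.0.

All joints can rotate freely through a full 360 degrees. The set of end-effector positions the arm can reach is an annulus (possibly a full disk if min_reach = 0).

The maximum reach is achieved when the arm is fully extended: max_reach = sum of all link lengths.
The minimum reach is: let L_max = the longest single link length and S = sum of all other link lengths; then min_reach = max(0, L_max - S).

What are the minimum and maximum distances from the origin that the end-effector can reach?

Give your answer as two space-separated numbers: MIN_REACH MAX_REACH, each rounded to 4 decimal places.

Answer: 0.0000 34.3000

Derivation:
Link lengths: [10.2, 4.8, 2.0, 5.3, 12.0]
max_reach = 10.2 + 4.8 + 2 + 5.3 + 12 = 34.3
L_max = max([10.2, 4.8, 2.0, 5.3, 12.0]) = 12
S (sum of others) = 34.3 - 12 = 22.3
min_reach = max(0, 12 - 22.3) = max(0, -10.3) = 0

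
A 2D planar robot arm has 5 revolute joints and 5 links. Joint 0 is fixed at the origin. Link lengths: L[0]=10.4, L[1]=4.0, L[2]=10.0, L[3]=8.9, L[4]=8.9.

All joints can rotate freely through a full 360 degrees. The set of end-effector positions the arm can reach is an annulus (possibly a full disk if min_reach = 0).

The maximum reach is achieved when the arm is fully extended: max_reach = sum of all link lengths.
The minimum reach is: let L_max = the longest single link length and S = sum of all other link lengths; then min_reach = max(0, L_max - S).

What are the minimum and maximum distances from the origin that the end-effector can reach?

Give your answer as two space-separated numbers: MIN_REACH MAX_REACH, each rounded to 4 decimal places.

Link lengths: [10.4, 4.0, 10.0, 8.9, 8.9]
max_reach = 10.4 + 4 + 10 + 8.9 + 8.9 = 42.2
L_max = max([10.4, 4.0, 10.0, 8.9, 8.9]) = 10.4
S (sum of others) = 42.2 - 10.4 = 31.8
min_reach = max(0, 10.4 - 31.8) = max(0, -21.4) = 0

Answer: 0.0000 42.2000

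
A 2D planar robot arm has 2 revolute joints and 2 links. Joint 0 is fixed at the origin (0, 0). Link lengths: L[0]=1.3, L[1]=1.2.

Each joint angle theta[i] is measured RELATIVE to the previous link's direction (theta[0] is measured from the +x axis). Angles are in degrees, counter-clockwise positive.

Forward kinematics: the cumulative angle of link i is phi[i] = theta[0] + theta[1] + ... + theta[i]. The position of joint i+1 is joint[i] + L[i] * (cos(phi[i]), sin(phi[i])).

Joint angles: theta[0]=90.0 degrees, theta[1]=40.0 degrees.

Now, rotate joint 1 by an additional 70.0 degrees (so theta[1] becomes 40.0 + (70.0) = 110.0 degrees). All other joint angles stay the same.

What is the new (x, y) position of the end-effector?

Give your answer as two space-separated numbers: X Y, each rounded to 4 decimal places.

Answer: -1.1276 0.8896

Derivation:
joint[0] = (0.0000, 0.0000)  (base)
link 0: phi[0] = 90 = 90 deg
  cos(90 deg) = 0.0000, sin(90 deg) = 1.0000
  joint[1] = (0.0000, 0.0000) + 1.3 * (0.0000, 1.0000) = (0.0000 + 0.0000, 0.0000 + 1.3000) = (0.0000, 1.3000)
link 1: phi[1] = 90 + 110 = 200 deg
  cos(200 deg) = -0.9397, sin(200 deg) = -0.3420
  joint[2] = (0.0000, 1.3000) + 1.2 * (-0.9397, -0.3420) = (0.0000 + -1.1276, 1.3000 + -0.4104) = (-1.1276, 0.8896)
End effector: (-1.1276, 0.8896)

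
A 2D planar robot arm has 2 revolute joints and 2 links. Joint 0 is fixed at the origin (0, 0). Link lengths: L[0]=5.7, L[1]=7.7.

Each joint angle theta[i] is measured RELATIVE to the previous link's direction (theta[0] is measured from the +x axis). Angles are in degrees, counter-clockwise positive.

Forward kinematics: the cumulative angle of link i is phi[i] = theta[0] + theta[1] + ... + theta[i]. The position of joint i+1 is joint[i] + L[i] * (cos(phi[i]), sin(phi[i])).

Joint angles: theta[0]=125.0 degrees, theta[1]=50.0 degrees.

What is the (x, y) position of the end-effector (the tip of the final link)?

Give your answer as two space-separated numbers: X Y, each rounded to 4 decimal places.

joint[0] = (0.0000, 0.0000)  (base)
link 0: phi[0] = 125 = 125 deg
  cos(125 deg) = -0.5736, sin(125 deg) = 0.8192
  joint[1] = (0.0000, 0.0000) + 5.7 * (-0.5736, 0.8192) = (0.0000 + -3.2694, 0.0000 + 4.6692) = (-3.2694, 4.6692)
link 1: phi[1] = 125 + 50 = 175 deg
  cos(175 deg) = -0.9962, sin(175 deg) = 0.0872
  joint[2] = (-3.2694, 4.6692) + 7.7 * (-0.9962, 0.0872) = (-3.2694 + -7.6707, 4.6692 + 0.6711) = (-10.9401, 5.3403)
End effector: (-10.9401, 5.3403)

Answer: -10.9401 5.3403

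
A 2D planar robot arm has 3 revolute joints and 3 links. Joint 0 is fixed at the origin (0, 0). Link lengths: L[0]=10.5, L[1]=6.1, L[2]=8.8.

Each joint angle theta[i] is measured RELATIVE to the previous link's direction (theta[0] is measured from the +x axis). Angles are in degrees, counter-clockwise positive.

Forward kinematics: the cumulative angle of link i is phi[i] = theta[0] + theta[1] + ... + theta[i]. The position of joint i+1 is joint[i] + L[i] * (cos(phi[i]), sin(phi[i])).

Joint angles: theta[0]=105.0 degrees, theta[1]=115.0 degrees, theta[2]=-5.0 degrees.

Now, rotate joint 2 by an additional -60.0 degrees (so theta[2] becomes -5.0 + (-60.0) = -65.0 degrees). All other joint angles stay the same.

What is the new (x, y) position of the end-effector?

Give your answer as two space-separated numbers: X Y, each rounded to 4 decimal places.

joint[0] = (0.0000, 0.0000)  (base)
link 0: phi[0] = 105 = 105 deg
  cos(105 deg) = -0.2588, sin(105 deg) = 0.9659
  joint[1] = (0.0000, 0.0000) + 10.5 * (-0.2588, 0.9659) = (0.0000 + -2.7176, 0.0000 + 10.1422) = (-2.7176, 10.1422)
link 1: phi[1] = 105 + 115 = 220 deg
  cos(220 deg) = -0.7660, sin(220 deg) = -0.6428
  joint[2] = (-2.7176, 10.1422) + 6.1 * (-0.7660, -0.6428) = (-2.7176 + -4.6729, 10.1422 + -3.9210) = (-7.3905, 6.2212)
link 2: phi[2] = 105 + 115 + -65 = 155 deg
  cos(155 deg) = -0.9063, sin(155 deg) = 0.4226
  joint[3] = (-7.3905, 6.2212) + 8.8 * (-0.9063, 0.4226) = (-7.3905 + -7.9755, 6.2212 + 3.7190) = (-15.3660, 9.9403)
End effector: (-15.3660, 9.9403)

Answer: -15.3660 9.9403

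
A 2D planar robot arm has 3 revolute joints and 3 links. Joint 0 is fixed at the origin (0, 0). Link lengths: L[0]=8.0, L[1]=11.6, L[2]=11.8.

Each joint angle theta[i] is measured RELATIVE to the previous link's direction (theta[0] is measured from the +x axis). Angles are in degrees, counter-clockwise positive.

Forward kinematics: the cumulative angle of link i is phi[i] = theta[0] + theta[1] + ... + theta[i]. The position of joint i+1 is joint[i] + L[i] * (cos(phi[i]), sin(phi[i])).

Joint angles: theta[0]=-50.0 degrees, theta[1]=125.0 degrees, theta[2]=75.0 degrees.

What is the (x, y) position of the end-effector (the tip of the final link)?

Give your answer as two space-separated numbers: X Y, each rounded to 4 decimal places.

Answer: -2.0745 10.9764

Derivation:
joint[0] = (0.0000, 0.0000)  (base)
link 0: phi[0] = -50 = -50 deg
  cos(-50 deg) = 0.6428, sin(-50 deg) = -0.7660
  joint[1] = (0.0000, 0.0000) + 8 * (0.6428, -0.7660) = (0.0000 + 5.1423, 0.0000 + -6.1284) = (5.1423, -6.1284)
link 1: phi[1] = -50 + 125 = 75 deg
  cos(75 deg) = 0.2588, sin(75 deg) = 0.9659
  joint[2] = (5.1423, -6.1284) + 11.6 * (0.2588, 0.9659) = (5.1423 + 3.0023, -6.1284 + 11.2047) = (8.1446, 5.0764)
link 2: phi[2] = -50 + 125 + 75 = 150 deg
  cos(150 deg) = -0.8660, sin(150 deg) = 0.5000
  joint[3] = (8.1446, 5.0764) + 11.8 * (-0.8660, 0.5000) = (8.1446 + -10.2191, 5.0764 + 5.9000) = (-2.0745, 10.9764)
End effector: (-2.0745, 10.9764)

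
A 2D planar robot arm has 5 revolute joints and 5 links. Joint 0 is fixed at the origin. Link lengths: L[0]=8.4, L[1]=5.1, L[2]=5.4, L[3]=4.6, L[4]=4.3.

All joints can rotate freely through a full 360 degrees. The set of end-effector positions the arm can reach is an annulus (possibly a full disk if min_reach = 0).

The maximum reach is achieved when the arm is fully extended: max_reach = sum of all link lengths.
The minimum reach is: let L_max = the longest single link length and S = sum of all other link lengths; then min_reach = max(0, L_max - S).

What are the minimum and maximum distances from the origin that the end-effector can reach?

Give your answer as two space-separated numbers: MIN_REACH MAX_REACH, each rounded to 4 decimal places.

Answer: 0.0000 27.8000

Derivation:
Link lengths: [8.4, 5.1, 5.4, 4.6, 4.3]
max_reach = 8.4 + 5.1 + 5.4 + 4.6 + 4.3 = 27.8
L_max = max([8.4, 5.1, 5.4, 4.6, 4.3]) = 8.4
S (sum of others) = 27.8 - 8.4 = 19.4
min_reach = max(0, 8.4 - 19.4) = max(0, -11) = 0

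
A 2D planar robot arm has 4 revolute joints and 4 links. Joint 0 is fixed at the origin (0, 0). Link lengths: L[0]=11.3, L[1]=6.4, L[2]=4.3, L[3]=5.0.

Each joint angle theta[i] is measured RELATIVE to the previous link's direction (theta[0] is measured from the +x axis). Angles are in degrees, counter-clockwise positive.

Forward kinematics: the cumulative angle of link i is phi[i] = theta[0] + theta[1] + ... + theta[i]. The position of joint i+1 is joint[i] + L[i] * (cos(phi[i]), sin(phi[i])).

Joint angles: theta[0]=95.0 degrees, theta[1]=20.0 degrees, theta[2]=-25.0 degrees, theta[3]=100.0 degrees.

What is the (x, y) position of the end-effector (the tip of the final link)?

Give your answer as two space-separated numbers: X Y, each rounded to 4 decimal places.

joint[0] = (0.0000, 0.0000)  (base)
link 0: phi[0] = 95 = 95 deg
  cos(95 deg) = -0.0872, sin(95 deg) = 0.9962
  joint[1] = (0.0000, 0.0000) + 11.3 * (-0.0872, 0.9962) = (0.0000 + -0.9849, 0.0000 + 11.2570) = (-0.9849, 11.2570)
link 1: phi[1] = 95 + 20 = 115 deg
  cos(115 deg) = -0.4226, sin(115 deg) = 0.9063
  joint[2] = (-0.9849, 11.2570) + 6.4 * (-0.4226, 0.9063) = (-0.9849 + -2.7048, 11.2570 + 5.8004) = (-3.6896, 17.0574)
link 2: phi[2] = 95 + 20 + -25 = 90 deg
  cos(90 deg) = 0.0000, sin(90 deg) = 1.0000
  joint[3] = (-3.6896, 17.0574) + 4.3 * (0.0000, 1.0000) = (-3.6896 + 0.0000, 17.0574 + 4.3000) = (-3.6896, 21.3574)
link 3: phi[3] = 95 + 20 + -25 + 100 = 190 deg
  cos(190 deg) = -0.9848, sin(190 deg) = -0.1736
  joint[4] = (-3.6896, 21.3574) + 5 * (-0.9848, -0.1736) = (-3.6896 + -4.9240, 21.3574 + -0.8682) = (-8.6137, 20.4891)
End effector: (-8.6137, 20.4891)

Answer: -8.6137 20.4891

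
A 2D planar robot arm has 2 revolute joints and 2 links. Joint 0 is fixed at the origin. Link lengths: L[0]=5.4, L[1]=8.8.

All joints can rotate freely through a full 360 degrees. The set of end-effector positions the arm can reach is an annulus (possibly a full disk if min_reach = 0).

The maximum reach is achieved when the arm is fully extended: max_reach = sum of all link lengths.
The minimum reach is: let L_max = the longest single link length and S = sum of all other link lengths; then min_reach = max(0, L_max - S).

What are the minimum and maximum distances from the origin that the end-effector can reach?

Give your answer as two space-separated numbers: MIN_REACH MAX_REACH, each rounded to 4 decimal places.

Link lengths: [5.4, 8.8]
max_reach = 5.4 + 8.8 = 14.2
L_max = max([5.4, 8.8]) = 8.8
S (sum of others) = 14.2 - 8.8 = 5.4
min_reach = max(0, 8.8 - 5.4) = max(0, 3.4) = 3.4

Answer: 3.4000 14.2000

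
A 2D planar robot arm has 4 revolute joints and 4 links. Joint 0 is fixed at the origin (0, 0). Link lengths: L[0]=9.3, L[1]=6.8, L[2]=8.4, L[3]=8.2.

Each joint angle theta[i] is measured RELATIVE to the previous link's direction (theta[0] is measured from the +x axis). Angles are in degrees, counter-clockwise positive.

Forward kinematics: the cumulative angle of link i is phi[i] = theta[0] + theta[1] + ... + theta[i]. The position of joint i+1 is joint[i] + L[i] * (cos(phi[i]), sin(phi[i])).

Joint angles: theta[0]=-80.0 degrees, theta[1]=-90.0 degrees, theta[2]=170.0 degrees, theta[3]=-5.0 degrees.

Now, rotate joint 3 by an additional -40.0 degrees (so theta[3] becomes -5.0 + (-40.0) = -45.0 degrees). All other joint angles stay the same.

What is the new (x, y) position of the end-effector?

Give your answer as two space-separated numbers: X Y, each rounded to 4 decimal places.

joint[0] = (0.0000, 0.0000)  (base)
link 0: phi[0] = -80 = -80 deg
  cos(-80 deg) = 0.1736, sin(-80 deg) = -0.9848
  joint[1] = (0.0000, 0.0000) + 9.3 * (0.1736, -0.9848) = (0.0000 + 1.6149, 0.0000 + -9.1587) = (1.6149, -9.1587)
link 1: phi[1] = -80 + -90 = -170 deg
  cos(-170 deg) = -0.9848, sin(-170 deg) = -0.1736
  joint[2] = (1.6149, -9.1587) + 6.8 * (-0.9848, -0.1736) = (1.6149 + -6.6967, -9.1587 + -1.1808) = (-5.0818, -10.3395)
link 2: phi[2] = -80 + -90 + 170 = 0 deg
  cos(0 deg) = 1.0000, sin(0 deg) = 0.0000
  joint[3] = (-5.0818, -10.3395) + 8.4 * (1.0000, 0.0000) = (-5.0818 + 8.4000, -10.3395 + 0.0000) = (3.3182, -10.3395)
link 3: phi[3] = -80 + -90 + 170 + -45 = -45 deg
  cos(-45 deg) = 0.7071, sin(-45 deg) = -0.7071
  joint[4] = (3.3182, -10.3395) + 8.2 * (0.7071, -0.7071) = (3.3182 + 5.7983, -10.3395 + -5.7983) = (9.1165, -16.1378)
End effector: (9.1165, -16.1378)

Answer: 9.1165 -16.1378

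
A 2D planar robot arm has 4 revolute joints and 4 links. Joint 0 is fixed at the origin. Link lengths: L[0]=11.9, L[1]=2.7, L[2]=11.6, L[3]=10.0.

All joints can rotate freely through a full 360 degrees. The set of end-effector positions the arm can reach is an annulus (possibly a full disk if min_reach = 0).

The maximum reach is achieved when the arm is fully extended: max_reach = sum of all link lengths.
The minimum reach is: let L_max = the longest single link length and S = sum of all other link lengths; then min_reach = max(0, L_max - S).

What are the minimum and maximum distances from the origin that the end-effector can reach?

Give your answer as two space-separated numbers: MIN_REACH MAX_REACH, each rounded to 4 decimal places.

Link lengths: [11.9, 2.7, 11.6, 10.0]
max_reach = 11.9 + 2.7 + 11.6 + 10 = 36.2
L_max = max([11.9, 2.7, 11.6, 10.0]) = 11.9
S (sum of others) = 36.2 - 11.9 = 24.3
min_reach = max(0, 11.9 - 24.3) = max(0, -12.4) = 0

Answer: 0.0000 36.2000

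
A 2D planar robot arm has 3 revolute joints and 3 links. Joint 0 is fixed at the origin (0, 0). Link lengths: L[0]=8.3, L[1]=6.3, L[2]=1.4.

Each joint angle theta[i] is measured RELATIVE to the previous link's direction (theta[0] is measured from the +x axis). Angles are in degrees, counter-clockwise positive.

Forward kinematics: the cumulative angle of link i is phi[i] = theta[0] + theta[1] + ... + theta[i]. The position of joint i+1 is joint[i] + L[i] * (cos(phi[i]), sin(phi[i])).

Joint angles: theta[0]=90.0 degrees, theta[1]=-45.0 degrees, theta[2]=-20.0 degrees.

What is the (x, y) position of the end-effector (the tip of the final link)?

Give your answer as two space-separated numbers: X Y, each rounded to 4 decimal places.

joint[0] = (0.0000, 0.0000)  (base)
link 0: phi[0] = 90 = 90 deg
  cos(90 deg) = 0.0000, sin(90 deg) = 1.0000
  joint[1] = (0.0000, 0.0000) + 8.3 * (0.0000, 1.0000) = (0.0000 + 0.0000, 0.0000 + 8.3000) = (0.0000, 8.3000)
link 1: phi[1] = 90 + -45 = 45 deg
  cos(45 deg) = 0.7071, sin(45 deg) = 0.7071
  joint[2] = (0.0000, 8.3000) + 6.3 * (0.7071, 0.7071) = (0.0000 + 4.4548, 8.3000 + 4.4548) = (4.4548, 12.7548)
link 2: phi[2] = 90 + -45 + -20 = 25 deg
  cos(25 deg) = 0.9063, sin(25 deg) = 0.4226
  joint[3] = (4.4548, 12.7548) + 1.4 * (0.9063, 0.4226) = (4.4548 + 1.2688, 12.7548 + 0.5917) = (5.7236, 13.3464)
End effector: (5.7236, 13.3464)

Answer: 5.7236 13.3464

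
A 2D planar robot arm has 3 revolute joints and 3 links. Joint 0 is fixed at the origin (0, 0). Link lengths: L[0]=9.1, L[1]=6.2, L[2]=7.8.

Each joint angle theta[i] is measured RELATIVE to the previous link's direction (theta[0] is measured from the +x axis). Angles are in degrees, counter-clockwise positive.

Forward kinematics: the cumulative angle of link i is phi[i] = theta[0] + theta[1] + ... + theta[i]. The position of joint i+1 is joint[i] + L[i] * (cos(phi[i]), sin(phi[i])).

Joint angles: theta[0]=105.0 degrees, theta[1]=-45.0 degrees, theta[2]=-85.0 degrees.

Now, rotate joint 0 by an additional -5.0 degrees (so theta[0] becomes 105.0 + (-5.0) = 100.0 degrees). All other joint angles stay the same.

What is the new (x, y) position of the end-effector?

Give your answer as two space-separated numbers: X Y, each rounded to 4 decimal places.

joint[0] = (0.0000, 0.0000)  (base)
link 0: phi[0] = 100 = 100 deg
  cos(100 deg) = -0.1736, sin(100 deg) = 0.9848
  joint[1] = (0.0000, 0.0000) + 9.1 * (-0.1736, 0.9848) = (0.0000 + -1.5802, 0.0000 + 8.9618) = (-1.5802, 8.9618)
link 1: phi[1] = 100 + -45 = 55 deg
  cos(55 deg) = 0.5736, sin(55 deg) = 0.8192
  joint[2] = (-1.5802, 8.9618) + 6.2 * (0.5736, 0.8192) = (-1.5802 + 3.5562, 8.9618 + 5.0787) = (1.9760, 14.0405)
link 2: phi[2] = 100 + -45 + -85 = -30 deg
  cos(-30 deg) = 0.8660, sin(-30 deg) = -0.5000
  joint[3] = (1.9760, 14.0405) + 7.8 * (0.8660, -0.5000) = (1.9760 + 6.7550, 14.0405 + -3.9000) = (8.7310, 10.1405)
End effector: (8.7310, 10.1405)

Answer: 8.7310 10.1405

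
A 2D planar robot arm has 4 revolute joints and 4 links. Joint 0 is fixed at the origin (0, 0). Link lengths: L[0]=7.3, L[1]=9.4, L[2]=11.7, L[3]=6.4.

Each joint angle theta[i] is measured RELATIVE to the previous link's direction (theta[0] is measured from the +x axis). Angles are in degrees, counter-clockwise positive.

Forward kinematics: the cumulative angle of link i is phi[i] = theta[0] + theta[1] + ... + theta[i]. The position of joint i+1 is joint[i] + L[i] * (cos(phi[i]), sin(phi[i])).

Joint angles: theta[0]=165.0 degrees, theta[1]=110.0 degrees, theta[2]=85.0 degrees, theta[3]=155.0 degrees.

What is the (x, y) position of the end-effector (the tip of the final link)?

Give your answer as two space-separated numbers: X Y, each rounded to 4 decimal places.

Answer: -0.3324 -4.7701

Derivation:
joint[0] = (0.0000, 0.0000)  (base)
link 0: phi[0] = 165 = 165 deg
  cos(165 deg) = -0.9659, sin(165 deg) = 0.2588
  joint[1] = (0.0000, 0.0000) + 7.3 * (-0.9659, 0.2588) = (0.0000 + -7.0513, 0.0000 + 1.8894) = (-7.0513, 1.8894)
link 1: phi[1] = 165 + 110 = 275 deg
  cos(275 deg) = 0.0872, sin(275 deg) = -0.9962
  joint[2] = (-7.0513, 1.8894) + 9.4 * (0.0872, -0.9962) = (-7.0513 + 0.8193, 1.8894 + -9.3642) = (-6.2320, -7.4749)
link 2: phi[2] = 165 + 110 + 85 = 360 deg
  cos(360 deg) = 1.0000, sin(360 deg) = -0.0000
  joint[3] = (-6.2320, -7.4749) + 11.7 * (1.0000, -0.0000) = (-6.2320 + 11.7000, -7.4749 + -0.0000) = (5.4680, -7.4749)
link 3: phi[3] = 165 + 110 + 85 + 155 = 515 deg
  cos(515 deg) = -0.9063, sin(515 deg) = 0.4226
  joint[4] = (5.4680, -7.4749) + 6.4 * (-0.9063, 0.4226) = (5.4680 + -5.8004, -7.4749 + 2.7048) = (-0.3324, -4.7701)
End effector: (-0.3324, -4.7701)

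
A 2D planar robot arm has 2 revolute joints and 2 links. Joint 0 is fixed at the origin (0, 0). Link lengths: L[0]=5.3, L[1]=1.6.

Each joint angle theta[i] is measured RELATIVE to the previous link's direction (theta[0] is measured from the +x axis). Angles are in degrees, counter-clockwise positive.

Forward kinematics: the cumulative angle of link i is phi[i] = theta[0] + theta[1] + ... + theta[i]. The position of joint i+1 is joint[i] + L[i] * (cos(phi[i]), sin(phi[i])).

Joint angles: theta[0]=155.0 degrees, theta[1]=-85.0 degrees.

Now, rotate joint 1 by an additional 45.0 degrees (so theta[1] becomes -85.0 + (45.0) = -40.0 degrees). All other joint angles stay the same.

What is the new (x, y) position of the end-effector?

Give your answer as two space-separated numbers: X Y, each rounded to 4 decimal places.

joint[0] = (0.0000, 0.0000)  (base)
link 0: phi[0] = 155 = 155 deg
  cos(155 deg) = -0.9063, sin(155 deg) = 0.4226
  joint[1] = (0.0000, 0.0000) + 5.3 * (-0.9063, 0.4226) = (0.0000 + -4.8034, 0.0000 + 2.2399) = (-4.8034, 2.2399)
link 1: phi[1] = 155 + -40 = 115 deg
  cos(115 deg) = -0.4226, sin(115 deg) = 0.9063
  joint[2] = (-4.8034, 2.2399) + 1.6 * (-0.4226, 0.9063) = (-4.8034 + -0.6762, 2.2399 + 1.4501) = (-5.4796, 3.6900)
End effector: (-5.4796, 3.6900)

Answer: -5.4796 3.6900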